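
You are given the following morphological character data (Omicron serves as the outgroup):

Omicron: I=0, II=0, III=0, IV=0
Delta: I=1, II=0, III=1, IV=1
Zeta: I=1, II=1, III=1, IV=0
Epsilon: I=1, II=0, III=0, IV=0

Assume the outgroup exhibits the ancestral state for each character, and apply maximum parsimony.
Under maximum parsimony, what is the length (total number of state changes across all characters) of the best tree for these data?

4

The outgroup has state '0' for every character, so '1' is the derived state throughout.
I (derived state '1') is shared by all ingroup taxa — unites the whole ingroup.
II (derived state '1') is unique to Zeta (autapomorphy; uninformative for grouping).
III: derived state '1' in Delta and Zeta only — synapomorphy for {Delta, Zeta}.
IV: derived state '1' in Delta only — an autapomorphy, so it tells us nothing about relationships among taxa.
Most parsimonious ingroup topology: ((Delta,Zeta),Epsilon).
Changes per character on this tree: I: 1; II: 1; III: 1; IV: 1.
Total = 4.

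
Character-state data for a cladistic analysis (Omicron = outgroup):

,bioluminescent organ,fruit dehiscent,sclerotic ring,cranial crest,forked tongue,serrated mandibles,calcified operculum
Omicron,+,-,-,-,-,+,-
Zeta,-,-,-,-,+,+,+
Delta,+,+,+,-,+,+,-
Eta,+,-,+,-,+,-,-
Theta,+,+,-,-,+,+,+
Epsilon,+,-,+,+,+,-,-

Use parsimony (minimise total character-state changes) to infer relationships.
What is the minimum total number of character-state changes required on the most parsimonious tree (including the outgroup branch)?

Character polarity is set by the outgroup: the derived state is whichever differs from the outgroup's state, so for bioluminescent organ, serrated mandibles the derived state is '-', and for the remaining characters it is '+'.
bioluminescent organ (derived state '-') is unique to Zeta (autapomorphy; uninformative for grouping).
fruit dehiscent (state '+') occurs in Delta and Theta but conflicts with the nesting implied by the other characters — most parsimoniously interpreted as homoplasy.
sclerotic ring (derived state '+') is shared by Delta, Epsilon, and Eta — a synapomorphy uniting that clade.
cranial crest (derived state '+') is unique to Epsilon (autapomorphy; uninformative for grouping).
All ingroup taxa share the derived state '+' for forked tongue; it defines the ingroup but does not resolve relationships within it.
Only Epsilon and Eta show the derived state '-' for serrated mandibles, supporting them as a clade.
Only Theta and Zeta show the derived state '+' for calcified operculum, supporting them as a clade.
Most parsimonious ingroup topology: ((Zeta,Theta),(Delta,(Eta,Epsilon))).
Changes per character on this tree: bioluminescent organ: 1; fruit dehiscent: 2; sclerotic ring: 1; cranial crest: 1; forked tongue: 1; serrated mandibles: 1; calcified operculum: 1.
Total = 8.

8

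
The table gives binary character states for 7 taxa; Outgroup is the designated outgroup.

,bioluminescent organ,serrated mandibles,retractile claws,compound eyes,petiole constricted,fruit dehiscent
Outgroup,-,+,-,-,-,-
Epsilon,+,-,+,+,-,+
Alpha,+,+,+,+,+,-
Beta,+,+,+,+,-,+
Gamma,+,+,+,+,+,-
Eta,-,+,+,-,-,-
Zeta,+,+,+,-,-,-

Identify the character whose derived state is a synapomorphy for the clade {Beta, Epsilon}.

fruit dehiscent

Character polarity is set by the outgroup: the derived state is whichever differs from the outgroup's state, so for serrated mandibles the derived state is '-', and for the remaining characters it is '+'.
bioluminescent organ (derived state '+') is shared by Alpha, Beta, Epsilon, Gamma, and Zeta — a synapomorphy uniting that clade.
serrated mandibles: derived state '-' in Epsilon only — an autapomorphy, so it tells us nothing about relationships among taxa.
All ingroup taxa share the derived state '+' for retractile claws; it defines the ingroup but does not resolve relationships within it.
compound eyes (derived state '+') is shared by Alpha, Beta, Epsilon, and Gamma — a synapomorphy uniting that clade.
Only Alpha and Gamma show the derived state '+' for petiole constricted, supporting them as a clade.
fruit dehiscent: derived state '+' in Beta and Epsilon only — synapomorphy for {Beta, Epsilon}.
Most parsimonious ingroup topology: ((((Epsilon,Beta),(Alpha,Gamma)),Zeta),Eta).
The clade {Beta, Epsilon} is supported by fruit dehiscent: its derived state '+' occurs in exactly those taxa and in no other taxon (including the outgroup).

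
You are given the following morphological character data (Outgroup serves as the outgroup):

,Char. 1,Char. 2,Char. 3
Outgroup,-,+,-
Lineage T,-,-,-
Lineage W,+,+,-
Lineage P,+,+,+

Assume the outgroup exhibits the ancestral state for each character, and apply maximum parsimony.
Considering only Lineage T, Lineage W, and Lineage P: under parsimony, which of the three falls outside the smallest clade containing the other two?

Character polarity is set by the outgroup: the derived state is whichever differs from the outgroup's state, so for Char. 2 the derived state is '-', and for the remaining characters it is '+'.
Char. 1: derived state '+' in Lineage P and Lineage W only — synapomorphy for {Lineage P, Lineage W}.
Char. 2 (derived state '-') is unique to Lineage T (autapomorphy; uninformative for grouping).
Char. 3 (derived state '+') is unique to Lineage P (autapomorphy; uninformative for grouping).
Most parsimonious ingroup topology: (Lineage T,(Lineage W,Lineage P)).
Lineage P and Lineage W share a more recent common ancestor with each other than either does with Lineage T, so Lineage T is the least closely related of the three.

Lineage T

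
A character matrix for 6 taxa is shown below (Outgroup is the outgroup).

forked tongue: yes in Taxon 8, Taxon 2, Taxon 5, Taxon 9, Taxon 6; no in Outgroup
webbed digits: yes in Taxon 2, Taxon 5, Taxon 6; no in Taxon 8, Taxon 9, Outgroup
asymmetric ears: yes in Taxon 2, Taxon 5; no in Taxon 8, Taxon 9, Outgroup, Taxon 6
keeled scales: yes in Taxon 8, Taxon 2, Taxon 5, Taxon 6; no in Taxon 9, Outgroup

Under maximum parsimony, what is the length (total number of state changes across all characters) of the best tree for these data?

The outgroup has state 'no' for every character, so 'yes' is the derived state throughout.
All ingroup taxa share the derived state 'yes' for forked tongue; it defines the ingroup but does not resolve relationships within it.
Only Taxon 2, Taxon 5, and Taxon 6 show the derived state 'yes' for webbed digits, supporting them as a clade.
asymmetric ears (derived state 'yes') is shared by Taxon 2 and Taxon 5 — a synapomorphy uniting that clade.
keeled scales (derived state 'yes') is shared by Taxon 2, Taxon 5, Taxon 6, and Taxon 8 — a synapomorphy uniting that clade.
Most parsimonious ingroup topology: ((((Taxon 5,Taxon 2),Taxon 6),Taxon 8),Taxon 9).
Changes per character on this tree: forked tongue: 1; webbed digits: 1; asymmetric ears: 1; keeled scales: 1.
Total = 4.

4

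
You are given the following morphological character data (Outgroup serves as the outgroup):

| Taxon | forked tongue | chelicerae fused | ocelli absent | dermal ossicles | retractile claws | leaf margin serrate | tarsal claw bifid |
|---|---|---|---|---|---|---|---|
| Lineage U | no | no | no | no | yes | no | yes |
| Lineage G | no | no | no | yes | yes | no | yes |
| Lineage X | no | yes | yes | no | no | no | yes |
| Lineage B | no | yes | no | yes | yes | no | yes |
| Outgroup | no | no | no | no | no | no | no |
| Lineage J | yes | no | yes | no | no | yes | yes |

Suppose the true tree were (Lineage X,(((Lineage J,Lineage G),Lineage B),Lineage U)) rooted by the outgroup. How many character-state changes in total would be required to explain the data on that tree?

Map each character onto (Lineage X,(((Lineage J,Lineage G),Lineage B),Lineage U)) (rooted by Outgroup) and count the minimum state changes it requires (Fitch parsimony):
forked tongue: 1; chelicerae fused: 2; ocelli absent: 2; dermal ossicles: 2; retractile claws: 2; leaf margin serrate: 1; tarsal claw bifid: 1.
Total tree length = 11.

11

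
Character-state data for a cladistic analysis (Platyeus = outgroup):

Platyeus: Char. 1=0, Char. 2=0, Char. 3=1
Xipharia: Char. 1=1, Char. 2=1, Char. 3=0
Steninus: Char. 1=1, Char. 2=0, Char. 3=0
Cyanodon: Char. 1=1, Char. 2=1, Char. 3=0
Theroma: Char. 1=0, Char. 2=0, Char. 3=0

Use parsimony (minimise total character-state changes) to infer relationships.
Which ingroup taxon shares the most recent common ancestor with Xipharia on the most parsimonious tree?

Character polarity is set by the outgroup: the derived state is whichever differs from the outgroup's state, so for Char. 3 the derived state is '0', and for the remaining characters it is '1'.
Char. 1: derived state '1' in Cyanodon, Steninus, and Xipharia only — synapomorphy for {Cyanodon, Steninus, Xipharia}.
Only Cyanodon and Xipharia show the derived state '1' for Char. 2, supporting them as a clade.
All ingroup taxa share the derived state '0' for Char. 3; it defines the ingroup but does not resolve relationships within it.
Most parsimonious ingroup topology: (((Xipharia,Cyanodon),Steninus),Theroma).
Xipharia and Cyanodon form a cherry on this tree, so they are sister taxa.

Cyanodon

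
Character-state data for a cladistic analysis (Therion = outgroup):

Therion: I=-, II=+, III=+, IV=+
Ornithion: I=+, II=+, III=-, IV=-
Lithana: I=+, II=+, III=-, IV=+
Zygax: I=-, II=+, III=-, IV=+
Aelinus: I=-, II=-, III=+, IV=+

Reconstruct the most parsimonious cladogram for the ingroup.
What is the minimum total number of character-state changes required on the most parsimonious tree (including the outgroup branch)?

Character polarity is set by the outgroup: the derived state is whichever differs from the outgroup's state, so for II, III, IV the derived state is '-', and for the remaining characters it is '+'.
Only Lithana and Ornithion show the derived state '+' for I, supporting them as a clade.
II: derived state '-' in Aelinus only — an autapomorphy, so it tells us nothing about relationships among taxa.
Only Lithana, Ornithion, and Zygax show the derived state '-' for III, supporting them as a clade.
IV (derived state '-') is unique to Ornithion (autapomorphy; uninformative for grouping).
Most parsimonious ingroup topology: (((Ornithion,Lithana),Zygax),Aelinus).
Changes per character on this tree: I: 1; II: 1; III: 1; IV: 1.
Total = 4.

4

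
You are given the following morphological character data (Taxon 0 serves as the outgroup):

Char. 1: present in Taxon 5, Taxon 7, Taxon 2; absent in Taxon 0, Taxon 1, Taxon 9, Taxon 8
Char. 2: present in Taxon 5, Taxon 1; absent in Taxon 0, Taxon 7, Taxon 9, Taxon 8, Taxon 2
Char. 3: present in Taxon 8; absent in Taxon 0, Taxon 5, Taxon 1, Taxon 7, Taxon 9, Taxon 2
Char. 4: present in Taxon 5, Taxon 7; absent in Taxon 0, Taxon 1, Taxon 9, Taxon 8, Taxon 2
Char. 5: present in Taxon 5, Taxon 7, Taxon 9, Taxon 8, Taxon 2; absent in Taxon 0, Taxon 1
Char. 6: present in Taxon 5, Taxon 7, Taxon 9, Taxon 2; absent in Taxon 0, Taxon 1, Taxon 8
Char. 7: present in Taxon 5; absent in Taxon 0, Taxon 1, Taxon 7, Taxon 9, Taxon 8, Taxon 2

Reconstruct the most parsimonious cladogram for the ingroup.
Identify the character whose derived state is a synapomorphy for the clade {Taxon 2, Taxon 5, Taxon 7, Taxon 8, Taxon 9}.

Char. 5

The outgroup has state 'absent' for every character, so 'present' is the derived state throughout.
Char. 1: derived state 'present' in Taxon 2, Taxon 5, and Taxon 7 only — synapomorphy for {Taxon 2, Taxon 5, Taxon 7}.
Char. 2 (state 'present') occurs in Taxon 1 and Taxon 5 but conflicts with the nesting implied by the other characters — most parsimoniously interpreted as homoplasy.
Char. 3: derived state 'present' in Taxon 8 only — an autapomorphy, so it tells us nothing about relationships among taxa.
Char. 4: derived state 'present' in Taxon 5 and Taxon 7 only — synapomorphy for {Taxon 5, Taxon 7}.
Char. 5: derived state 'present' in Taxon 2, Taxon 5, Taxon 7, Taxon 8, and Taxon 9 only — synapomorphy for {Taxon 2, Taxon 5, Taxon 7, Taxon 8, Taxon 9}.
Only Taxon 2, Taxon 5, Taxon 7, and Taxon 9 show the derived state 'present' for Char. 6, supporting them as a clade.
Char. 7: derived state 'present' in Taxon 5 only — an autapomorphy, so it tells us nothing about relationships among taxa.
Most parsimonious ingroup topology: (((((Taxon 5,Taxon 7),Taxon 2),Taxon 9),Taxon 8),Taxon 1).
The clade {Taxon 2, Taxon 5, Taxon 7, Taxon 8, Taxon 9} is supported by Char. 5: its derived state 'present' occurs in exactly those taxa and in no other taxon (including the outgroup).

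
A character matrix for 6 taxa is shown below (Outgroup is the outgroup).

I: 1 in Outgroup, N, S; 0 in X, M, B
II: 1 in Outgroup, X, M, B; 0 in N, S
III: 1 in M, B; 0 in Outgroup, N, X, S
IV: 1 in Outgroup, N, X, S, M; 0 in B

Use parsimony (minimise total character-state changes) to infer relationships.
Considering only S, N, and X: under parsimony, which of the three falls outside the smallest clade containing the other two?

Character polarity is set by the outgroup: the derived state is whichever differs from the outgroup's state, so for I, II, IV the derived state is '0', and for the remaining characters it is '1'.
I: derived state '0' in B, M, and X only — synapomorphy for {B, M, X}.
II: derived state '0' in N and S only — synapomorphy for {N, S}.
III: derived state '1' in B and M only — synapomorphy for {B, M}.
IV (derived state '0') is unique to B (autapomorphy; uninformative for grouping).
Most parsimonious ingroup topology: ((N,S),(X,(M,B))).
N and S share a more recent common ancestor with each other than either does with X, so X is the least closely related of the three.

X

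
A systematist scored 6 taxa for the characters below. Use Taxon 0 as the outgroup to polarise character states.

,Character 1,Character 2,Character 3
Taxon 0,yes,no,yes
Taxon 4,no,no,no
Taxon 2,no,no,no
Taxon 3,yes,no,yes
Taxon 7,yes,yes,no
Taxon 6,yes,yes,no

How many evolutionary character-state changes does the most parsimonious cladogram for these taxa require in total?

Character polarity is set by the outgroup: the derived state is whichever differs from the outgroup's state, so for Character 1, Character 3 the derived state is 'no', and for the remaining characters it is 'yes'.
Character 1: derived state 'no' in Taxon 2 and Taxon 4 only — synapomorphy for {Taxon 2, Taxon 4}.
Character 2 (derived state 'yes') is shared by Taxon 6 and Taxon 7 — a synapomorphy uniting that clade.
Character 3: derived state 'no' in Taxon 2, Taxon 4, Taxon 6, and Taxon 7 only — synapomorphy for {Taxon 2, Taxon 4, Taxon 6, Taxon 7}.
Most parsimonious ingroup topology: (((Taxon 4,Taxon 2),(Taxon 7,Taxon 6)),Taxon 3).
Changes per character on this tree: Character 1: 1; Character 2: 1; Character 3: 1.
Total = 3.

3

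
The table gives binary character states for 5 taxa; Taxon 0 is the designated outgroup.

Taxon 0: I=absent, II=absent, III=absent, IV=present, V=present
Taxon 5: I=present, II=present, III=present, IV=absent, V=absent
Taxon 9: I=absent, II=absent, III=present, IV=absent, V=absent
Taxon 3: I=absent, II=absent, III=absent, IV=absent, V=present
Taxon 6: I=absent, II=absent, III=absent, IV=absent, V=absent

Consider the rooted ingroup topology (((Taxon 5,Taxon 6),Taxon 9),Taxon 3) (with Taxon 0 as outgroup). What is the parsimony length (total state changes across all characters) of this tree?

6

Map each character onto (((Taxon 5,Taxon 6),Taxon 9),Taxon 3) (rooted by Taxon 0) and count the minimum state changes it requires (Fitch parsimony):
I: 1; II: 1; III: 2; IV: 1; V: 1.
Total tree length = 6.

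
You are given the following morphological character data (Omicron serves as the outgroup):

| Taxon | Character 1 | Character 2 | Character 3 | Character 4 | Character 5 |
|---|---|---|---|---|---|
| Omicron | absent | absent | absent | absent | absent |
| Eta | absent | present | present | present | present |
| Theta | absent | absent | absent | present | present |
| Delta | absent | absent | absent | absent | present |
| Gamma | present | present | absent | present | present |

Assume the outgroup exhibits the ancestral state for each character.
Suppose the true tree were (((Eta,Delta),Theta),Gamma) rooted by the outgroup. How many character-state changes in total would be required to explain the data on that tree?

Map each character onto (((Eta,Delta),Theta),Gamma) (rooted by Omicron) and count the minimum state changes it requires (Fitch parsimony):
Character 1: 1; Character 2: 2; Character 3: 1; Character 4: 2; Character 5: 1.
Total tree length = 7.

7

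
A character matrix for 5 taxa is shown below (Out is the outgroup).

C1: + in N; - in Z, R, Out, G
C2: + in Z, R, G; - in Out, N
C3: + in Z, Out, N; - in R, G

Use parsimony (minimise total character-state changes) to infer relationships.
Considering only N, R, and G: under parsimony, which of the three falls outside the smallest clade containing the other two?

N

Character polarity is set by the outgroup: the derived state is whichever differs from the outgroup's state, so for C3 the derived state is '-', and for the remaining characters it is '+'.
C1: derived state '+' in N only — an autapomorphy, so it tells us nothing about relationships among taxa.
Only G, R, and Z show the derived state '+' for C2, supporting them as a clade.
C3: derived state '-' in G and R only — synapomorphy for {G, R}.
Most parsimonious ingroup topology: ((Z,(R,G)),N).
G and R share a more recent common ancestor with each other than either does with N, so N is the least closely related of the three.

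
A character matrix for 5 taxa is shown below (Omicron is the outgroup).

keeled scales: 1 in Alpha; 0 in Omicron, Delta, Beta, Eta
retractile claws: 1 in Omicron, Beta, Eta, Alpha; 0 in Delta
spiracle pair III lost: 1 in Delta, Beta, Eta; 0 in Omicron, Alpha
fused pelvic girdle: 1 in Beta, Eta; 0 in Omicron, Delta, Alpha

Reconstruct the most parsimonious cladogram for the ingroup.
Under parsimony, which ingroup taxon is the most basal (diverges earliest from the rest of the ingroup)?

Character polarity is set by the outgroup: the derived state is whichever differs from the outgroup's state, so for retractile claws the derived state is '0', and for the remaining characters it is '1'.
keeled scales (derived state '1') is unique to Alpha (autapomorphy; uninformative for grouping).
retractile claws: derived state '0' in Delta only — an autapomorphy, so it tells us nothing about relationships among taxa.
spiracle pair III lost: derived state '1' in Beta, Delta, and Eta only — synapomorphy for {Beta, Delta, Eta}.
fused pelvic girdle: derived state '1' in Beta and Eta only — synapomorphy for {Beta, Eta}.
Most parsimonious ingroup topology: ((Delta,(Beta,Eta)),Alpha).
Alpha is sister to the clade containing all other ingroup taxa, so it is the earliest-diverging (most basal) ingroup lineage.

Alpha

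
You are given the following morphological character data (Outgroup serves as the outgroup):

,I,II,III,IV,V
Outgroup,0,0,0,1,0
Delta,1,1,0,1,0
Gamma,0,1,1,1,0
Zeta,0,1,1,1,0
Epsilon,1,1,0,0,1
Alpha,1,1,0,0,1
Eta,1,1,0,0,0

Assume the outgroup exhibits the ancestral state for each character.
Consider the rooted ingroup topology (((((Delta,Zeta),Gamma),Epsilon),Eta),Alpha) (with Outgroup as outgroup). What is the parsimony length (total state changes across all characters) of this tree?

Map each character onto (((((Delta,Zeta),Gamma),Epsilon),Eta),Alpha) (rooted by Outgroup) and count the minimum state changes it requires (Fitch parsimony):
I: 3; II: 1; III: 2; IV: 2; V: 2.
Total tree length = 10.

10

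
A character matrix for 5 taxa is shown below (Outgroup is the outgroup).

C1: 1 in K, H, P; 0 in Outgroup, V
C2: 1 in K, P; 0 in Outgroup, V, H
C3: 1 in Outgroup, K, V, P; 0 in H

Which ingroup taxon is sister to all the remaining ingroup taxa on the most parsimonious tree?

V

Character polarity is set by the outgroup: the derived state is whichever differs from the outgroup's state, so for C3 the derived state is '0', and for the remaining characters it is '1'.
Only H, K, and P show the derived state '1' for C1, supporting them as a clade.
C2: derived state '1' in K and P only — synapomorphy for {K, P}.
C3: derived state '0' in H only — an autapomorphy, so it tells us nothing about relationships among taxa.
Most parsimonious ingroup topology: (((K,P),H),V).
V is sister to the clade containing all other ingroup taxa, so it is the earliest-diverging (most basal) ingroup lineage.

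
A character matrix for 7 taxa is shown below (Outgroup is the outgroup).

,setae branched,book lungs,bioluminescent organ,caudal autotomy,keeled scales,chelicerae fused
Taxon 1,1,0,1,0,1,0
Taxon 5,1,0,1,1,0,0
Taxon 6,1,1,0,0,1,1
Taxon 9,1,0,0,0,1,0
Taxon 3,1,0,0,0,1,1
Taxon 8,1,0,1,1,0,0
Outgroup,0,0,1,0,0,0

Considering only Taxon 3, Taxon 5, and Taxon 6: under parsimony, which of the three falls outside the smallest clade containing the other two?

Character polarity is set by the outgroup: the derived state is whichever differs from the outgroup's state, so for bioluminescent organ the derived state is '0', and for the remaining characters it is '1'.
All ingroup taxa share the derived state '1' for setae branched; it defines the ingroup but does not resolve relationships within it.
book lungs: derived state '1' in Taxon 6 only — an autapomorphy, so it tells us nothing about relationships among taxa.
bioluminescent organ (derived state '0') is shared by Taxon 3, Taxon 6, and Taxon 9 — a synapomorphy uniting that clade.
caudal autotomy: derived state '1' in Taxon 5 and Taxon 8 only — synapomorphy for {Taxon 5, Taxon 8}.
keeled scales (derived state '1') is shared by Taxon 1, Taxon 3, Taxon 6, and Taxon 9 — a synapomorphy uniting that clade.
Only Taxon 3 and Taxon 6 show the derived state '1' for chelicerae fused, supporting them as a clade.
Most parsimonious ingroup topology: ((Taxon 5,Taxon 8),((Taxon 9,(Taxon 6,Taxon 3)),Taxon 1)).
Taxon 6 and Taxon 3 share a more recent common ancestor with each other than either does with Taxon 5, so Taxon 5 is the least closely related of the three.

Taxon 5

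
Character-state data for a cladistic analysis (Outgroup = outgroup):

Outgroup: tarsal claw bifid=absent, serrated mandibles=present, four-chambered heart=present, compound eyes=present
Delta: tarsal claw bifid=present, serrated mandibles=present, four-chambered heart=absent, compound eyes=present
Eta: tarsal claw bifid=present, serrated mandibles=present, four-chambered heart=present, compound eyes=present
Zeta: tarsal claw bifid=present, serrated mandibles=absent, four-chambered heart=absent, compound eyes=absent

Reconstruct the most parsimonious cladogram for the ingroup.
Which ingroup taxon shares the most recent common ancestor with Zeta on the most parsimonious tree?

Delta

Character polarity is set by the outgroup: the derived state is whichever differs from the outgroup's state, so for serrated mandibles, four-chambered heart, compound eyes the derived state is 'absent', and for the remaining characters it is 'present'.
tarsal claw bifid (derived state 'present') is shared by all ingroup taxa — unites the whole ingroup.
serrated mandibles (derived state 'absent') is unique to Zeta (autapomorphy; uninformative for grouping).
Only Delta and Zeta show the derived state 'absent' for four-chambered heart, supporting them as a clade.
compound eyes (derived state 'absent') is unique to Zeta (autapomorphy; uninformative for grouping).
Most parsimonious ingroup topology: ((Delta,Zeta),Eta).
Zeta and Delta form a cherry on this tree, so they are sister taxa.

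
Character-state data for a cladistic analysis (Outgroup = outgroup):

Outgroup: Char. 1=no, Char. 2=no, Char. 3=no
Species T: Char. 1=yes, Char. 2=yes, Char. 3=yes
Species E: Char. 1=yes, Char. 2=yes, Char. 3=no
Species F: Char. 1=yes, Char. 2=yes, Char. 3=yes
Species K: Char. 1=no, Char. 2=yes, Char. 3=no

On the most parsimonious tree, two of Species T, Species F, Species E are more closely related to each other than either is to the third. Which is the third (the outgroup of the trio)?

Species E

The outgroup has state 'no' for every character, so 'yes' is the derived state throughout.
Char. 1 (derived state 'yes') is shared by Species E, Species F, and Species T — a synapomorphy uniting that clade.
Char. 2 (derived state 'yes') is shared by all ingroup taxa — unites the whole ingroup.
Char. 3: derived state 'yes' in Species F and Species T only — synapomorphy for {Species F, Species T}.
Most parsimonious ingroup topology: (((Species T,Species F),Species E),Species K).
Species T and Species F share a more recent common ancestor with each other than either does with Species E, so Species E is the least closely related of the three.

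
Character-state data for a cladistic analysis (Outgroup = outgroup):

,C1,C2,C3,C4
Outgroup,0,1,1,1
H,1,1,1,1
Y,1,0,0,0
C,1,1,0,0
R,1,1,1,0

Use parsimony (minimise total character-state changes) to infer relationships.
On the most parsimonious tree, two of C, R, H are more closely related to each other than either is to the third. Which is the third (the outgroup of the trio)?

Character polarity is set by the outgroup: the derived state is whichever differs from the outgroup's state, so for C2, C3, C4 the derived state is '0', and for the remaining characters it is '1'.
C1 (derived state '1') is shared by all ingroup taxa — unites the whole ingroup.
C2 (derived state '0') is unique to Y (autapomorphy; uninformative for grouping).
C3 (derived state '0') is shared by C and Y — a synapomorphy uniting that clade.
C4 (derived state '0') is shared by C, R, and Y — a synapomorphy uniting that clade.
Most parsimonious ingroup topology: (H,((Y,C),R)).
R and C share a more recent common ancestor with each other than either does with H, so H is the least closely related of the three.

H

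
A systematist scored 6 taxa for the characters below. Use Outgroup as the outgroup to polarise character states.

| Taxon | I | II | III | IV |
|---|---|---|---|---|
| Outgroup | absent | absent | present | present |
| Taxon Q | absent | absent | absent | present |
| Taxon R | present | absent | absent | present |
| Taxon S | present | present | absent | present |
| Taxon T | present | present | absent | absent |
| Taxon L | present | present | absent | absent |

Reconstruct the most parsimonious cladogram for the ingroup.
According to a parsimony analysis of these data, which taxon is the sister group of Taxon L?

Taxon T

Character polarity is set by the outgroup: the derived state is whichever differs from the outgroup's state, so for III, IV the derived state is 'absent', and for the remaining characters it is 'present'.
I: derived state 'present' in Taxon L, Taxon R, Taxon S, and Taxon T only — synapomorphy for {Taxon L, Taxon R, Taxon S, Taxon T}.
II (derived state 'present') is shared by Taxon L, Taxon S, and Taxon T — a synapomorphy uniting that clade.
All ingroup taxa share the derived state 'absent' for III; it defines the ingroup but does not resolve relationships within it.
IV (derived state 'absent') is shared by Taxon L and Taxon T — a synapomorphy uniting that clade.
Most parsimonious ingroup topology: (Taxon Q,(Taxon R,(Taxon S,(Taxon T,Taxon L)))).
Taxon L and Taxon T form a cherry on this tree, so they are sister taxa.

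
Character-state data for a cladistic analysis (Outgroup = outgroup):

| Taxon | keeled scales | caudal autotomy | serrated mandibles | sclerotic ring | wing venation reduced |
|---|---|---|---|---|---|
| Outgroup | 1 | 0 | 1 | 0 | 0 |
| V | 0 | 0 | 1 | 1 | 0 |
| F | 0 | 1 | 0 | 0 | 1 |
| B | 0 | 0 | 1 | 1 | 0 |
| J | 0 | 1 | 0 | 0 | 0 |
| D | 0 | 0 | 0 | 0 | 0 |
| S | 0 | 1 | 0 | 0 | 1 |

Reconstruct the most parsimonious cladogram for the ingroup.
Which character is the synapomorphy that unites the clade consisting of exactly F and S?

Character polarity is set by the outgroup: the derived state is whichever differs from the outgroup's state, so for keeled scales, serrated mandibles the derived state is '0', and for the remaining characters it is '1'.
keeled scales (derived state '0') is shared by all ingroup taxa — unites the whole ingroup.
caudal autotomy: derived state '1' in F, J, and S only — synapomorphy for {F, J, S}.
serrated mandibles (derived state '0') is shared by D, F, J, and S — a synapomorphy uniting that clade.
Only B and V show the derived state '1' for sclerotic ring, supporting them as a clade.
Only F and S show the derived state '1' for wing venation reduced, supporting them as a clade.
Most parsimonious ingroup topology: ((V,B),(((F,S),J),D)).
The clade {F, S} is supported by wing venation reduced: its derived state '1' occurs in exactly those taxa and in no other taxon (including the outgroup).

wing venation reduced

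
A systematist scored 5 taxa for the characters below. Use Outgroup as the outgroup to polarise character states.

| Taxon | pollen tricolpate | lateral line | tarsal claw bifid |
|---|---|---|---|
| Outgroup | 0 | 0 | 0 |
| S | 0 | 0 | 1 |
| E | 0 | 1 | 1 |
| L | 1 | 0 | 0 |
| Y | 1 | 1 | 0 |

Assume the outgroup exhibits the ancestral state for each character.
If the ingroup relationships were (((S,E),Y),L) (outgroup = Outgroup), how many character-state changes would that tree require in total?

5

Map each character onto (((S,E),Y),L) (rooted by Outgroup) and count the minimum state changes it requires (Fitch parsimony):
pollen tricolpate: 2; lateral line: 2; tarsal claw bifid: 1.
Total tree length = 5.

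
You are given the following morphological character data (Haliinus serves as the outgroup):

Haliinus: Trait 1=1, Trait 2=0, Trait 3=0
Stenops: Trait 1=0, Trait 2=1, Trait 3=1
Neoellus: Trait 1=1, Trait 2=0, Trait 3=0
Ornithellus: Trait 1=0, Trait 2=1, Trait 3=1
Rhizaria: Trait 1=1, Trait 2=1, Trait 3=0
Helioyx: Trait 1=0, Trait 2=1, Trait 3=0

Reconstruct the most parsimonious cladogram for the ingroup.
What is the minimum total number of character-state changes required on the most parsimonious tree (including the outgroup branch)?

Character polarity is set by the outgroup: the derived state is whichever differs from the outgroup's state, so for Trait 1 the derived state is '0', and for the remaining characters it is '1'.
Trait 1 (derived state '0') is shared by Helioyx, Ornithellus, and Stenops — a synapomorphy uniting that clade.
Trait 2: derived state '1' in Helioyx, Ornithellus, Rhizaria, and Stenops only — synapomorphy for {Helioyx, Ornithellus, Rhizaria, Stenops}.
Only Ornithellus and Stenops show the derived state '1' for Trait 3, supporting them as a clade.
Most parsimonious ingroup topology: ((((Stenops,Ornithellus),Helioyx),Rhizaria),Neoellus).
Changes per character on this tree: Trait 1: 1; Trait 2: 1; Trait 3: 1.
Total = 3.

3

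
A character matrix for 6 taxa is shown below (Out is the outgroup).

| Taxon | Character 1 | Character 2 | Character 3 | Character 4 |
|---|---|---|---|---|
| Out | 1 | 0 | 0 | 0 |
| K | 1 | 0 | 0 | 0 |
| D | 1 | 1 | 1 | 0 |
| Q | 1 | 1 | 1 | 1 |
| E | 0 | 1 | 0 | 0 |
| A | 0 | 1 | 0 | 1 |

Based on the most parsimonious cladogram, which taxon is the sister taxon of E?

Character polarity is set by the outgroup: the derived state is whichever differs from the outgroup's state, so for Character 1 the derived state is '0', and for the remaining characters it is '1'.
Only A and E show the derived state '0' for Character 1, supporting them as a clade.
Character 2 (derived state '1') is shared by A, D, E, and Q — a synapomorphy uniting that clade.
Only D and Q show the derived state '1' for Character 3, supporting them as a clade.
Character 4 (state '1') occurs in A and Q but conflicts with the nesting implied by the other characters — most parsimoniously interpreted as homoplasy.
Most parsimonious ingroup topology: (K,((D,Q),(E,A))).
E and A form a cherry on this tree, so they are sister taxa.

A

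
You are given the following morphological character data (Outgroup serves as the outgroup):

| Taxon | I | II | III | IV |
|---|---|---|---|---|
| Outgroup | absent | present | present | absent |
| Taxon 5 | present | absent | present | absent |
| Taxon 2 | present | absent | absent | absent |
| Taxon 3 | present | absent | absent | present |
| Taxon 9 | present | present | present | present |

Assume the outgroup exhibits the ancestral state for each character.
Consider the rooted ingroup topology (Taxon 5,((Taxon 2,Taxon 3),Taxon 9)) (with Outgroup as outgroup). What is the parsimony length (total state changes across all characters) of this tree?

6

Map each character onto (Taxon 5,((Taxon 2,Taxon 3),Taxon 9)) (rooted by Outgroup) and count the minimum state changes it requires (Fitch parsimony):
I: 1; II: 2; III: 1; IV: 2.
Total tree length = 6.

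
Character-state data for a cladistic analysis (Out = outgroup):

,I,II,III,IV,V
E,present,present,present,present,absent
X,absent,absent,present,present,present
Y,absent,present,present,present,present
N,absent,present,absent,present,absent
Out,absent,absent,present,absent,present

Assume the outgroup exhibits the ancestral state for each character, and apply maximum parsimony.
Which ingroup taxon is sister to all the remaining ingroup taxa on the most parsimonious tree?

Character polarity is set by the outgroup: the derived state is whichever differs from the outgroup's state, so for III, V the derived state is 'absent', and for the remaining characters it is 'present'.
I: derived state 'present' in E only — an autapomorphy, so it tells us nothing about relationships among taxa.
II: derived state 'present' in E, N, and Y only — synapomorphy for {E, N, Y}.
III: derived state 'absent' in N only — an autapomorphy, so it tells us nothing about relationships among taxa.
IV (derived state 'present') is shared by all ingroup taxa — unites the whole ingroup.
V (derived state 'absent') is shared by E and N — a synapomorphy uniting that clade.
Most parsimonious ingroup topology: (((E,N),Y),X).
X is sister to the clade containing all other ingroup taxa, so it is the earliest-diverging (most basal) ingroup lineage.

X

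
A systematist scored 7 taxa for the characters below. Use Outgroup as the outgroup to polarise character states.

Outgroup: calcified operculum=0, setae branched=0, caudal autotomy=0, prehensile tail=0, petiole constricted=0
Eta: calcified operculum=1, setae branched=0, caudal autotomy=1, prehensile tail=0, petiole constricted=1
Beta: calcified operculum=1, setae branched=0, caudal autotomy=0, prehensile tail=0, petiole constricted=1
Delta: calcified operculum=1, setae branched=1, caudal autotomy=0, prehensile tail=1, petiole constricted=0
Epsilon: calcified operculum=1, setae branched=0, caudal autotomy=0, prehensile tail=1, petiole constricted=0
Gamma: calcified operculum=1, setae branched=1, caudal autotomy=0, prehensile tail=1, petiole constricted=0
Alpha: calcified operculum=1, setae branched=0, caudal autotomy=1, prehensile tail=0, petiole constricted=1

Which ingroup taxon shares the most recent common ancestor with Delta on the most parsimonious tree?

Gamma

The outgroup has state '0' for every character, so '1' is the derived state throughout.
All ingroup taxa share the derived state '1' for calcified operculum; it defines the ingroup but does not resolve relationships within it.
setae branched: derived state '1' in Delta and Gamma only — synapomorphy for {Delta, Gamma}.
Only Alpha and Eta show the derived state '1' for caudal autotomy, supporting them as a clade.
prehensile tail (derived state '1') is shared by Delta, Epsilon, and Gamma — a synapomorphy uniting that clade.
petiole constricted (derived state '1') is shared by Alpha, Beta, and Eta — a synapomorphy uniting that clade.
Most parsimonious ingroup topology: (((Eta,Alpha),Beta),((Delta,Gamma),Epsilon)).
Delta and Gamma form a cherry on this tree, so they are sister taxa.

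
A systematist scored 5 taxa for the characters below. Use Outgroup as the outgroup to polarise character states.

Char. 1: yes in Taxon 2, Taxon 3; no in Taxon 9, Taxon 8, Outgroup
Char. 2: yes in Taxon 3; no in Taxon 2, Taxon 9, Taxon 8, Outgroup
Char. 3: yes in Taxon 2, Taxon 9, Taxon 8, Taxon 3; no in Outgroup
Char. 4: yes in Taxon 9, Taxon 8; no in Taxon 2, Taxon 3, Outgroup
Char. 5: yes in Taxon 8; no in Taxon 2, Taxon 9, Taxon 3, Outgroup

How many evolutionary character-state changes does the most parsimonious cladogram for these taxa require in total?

The outgroup has state 'no' for every character, so 'yes' is the derived state throughout.
Char. 1: derived state 'yes' in Taxon 2 and Taxon 3 only — synapomorphy for {Taxon 2, Taxon 3}.
Char. 2 (derived state 'yes') is unique to Taxon 3 (autapomorphy; uninformative for grouping).
Char. 3 (derived state 'yes') is shared by all ingroup taxa — unites the whole ingroup.
Char. 4: derived state 'yes' in Taxon 8 and Taxon 9 only — synapomorphy for {Taxon 8, Taxon 9}.
Char. 5 (derived state 'yes') is unique to Taxon 8 (autapomorphy; uninformative for grouping).
Most parsimonious ingroup topology: ((Taxon 3,Taxon 2),(Taxon 9,Taxon 8)).
Changes per character on this tree: Char. 1: 1; Char. 2: 1; Char. 3: 1; Char. 4: 1; Char. 5: 1.
Total = 5.

5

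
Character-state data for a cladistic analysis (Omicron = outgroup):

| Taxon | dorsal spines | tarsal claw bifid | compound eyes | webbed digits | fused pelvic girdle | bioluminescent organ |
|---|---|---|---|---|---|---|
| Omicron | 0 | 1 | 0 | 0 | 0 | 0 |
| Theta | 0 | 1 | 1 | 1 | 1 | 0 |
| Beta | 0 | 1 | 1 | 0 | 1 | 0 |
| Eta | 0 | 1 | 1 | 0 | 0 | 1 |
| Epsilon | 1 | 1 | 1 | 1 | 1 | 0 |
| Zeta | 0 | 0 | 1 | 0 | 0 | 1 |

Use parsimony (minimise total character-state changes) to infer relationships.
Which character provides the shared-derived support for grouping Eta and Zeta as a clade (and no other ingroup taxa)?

Character polarity is set by the outgroup: the derived state is whichever differs from the outgroup's state, so for tarsal claw bifid the derived state is '0', and for the remaining characters it is '1'.
dorsal spines: derived state '1' in Epsilon only — an autapomorphy, so it tells us nothing about relationships among taxa.
tarsal claw bifid (derived state '0') is unique to Zeta (autapomorphy; uninformative for grouping).
compound eyes (derived state '1') is shared by all ingroup taxa — unites the whole ingroup.
webbed digits: derived state '1' in Epsilon and Theta only — synapomorphy for {Epsilon, Theta}.
fused pelvic girdle: derived state '1' in Beta, Epsilon, and Theta only — synapomorphy for {Beta, Epsilon, Theta}.
bioluminescent organ: derived state '1' in Eta and Zeta only — synapomorphy for {Eta, Zeta}.
Most parsimonious ingroup topology: (((Theta,Epsilon),Beta),(Eta,Zeta)).
The clade {Eta, Zeta} is supported by bioluminescent organ: its derived state '1' occurs in exactly those taxa and in no other taxon (including the outgroup).

bioluminescent organ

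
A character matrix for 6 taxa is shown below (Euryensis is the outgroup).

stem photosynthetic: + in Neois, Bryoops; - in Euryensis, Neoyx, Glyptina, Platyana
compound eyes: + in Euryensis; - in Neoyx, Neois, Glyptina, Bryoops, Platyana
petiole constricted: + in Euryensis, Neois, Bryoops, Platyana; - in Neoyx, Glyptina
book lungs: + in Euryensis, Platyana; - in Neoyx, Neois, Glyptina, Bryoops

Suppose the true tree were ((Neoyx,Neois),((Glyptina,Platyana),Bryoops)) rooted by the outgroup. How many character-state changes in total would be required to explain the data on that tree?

Map each character onto ((Neoyx,Neois),((Glyptina,Platyana),Bryoops)) (rooted by Euryensis) and count the minimum state changes it requires (Fitch parsimony):
stem photosynthetic: 2; compound eyes: 1; petiole constricted: 2; book lungs: 2.
Total tree length = 7.

7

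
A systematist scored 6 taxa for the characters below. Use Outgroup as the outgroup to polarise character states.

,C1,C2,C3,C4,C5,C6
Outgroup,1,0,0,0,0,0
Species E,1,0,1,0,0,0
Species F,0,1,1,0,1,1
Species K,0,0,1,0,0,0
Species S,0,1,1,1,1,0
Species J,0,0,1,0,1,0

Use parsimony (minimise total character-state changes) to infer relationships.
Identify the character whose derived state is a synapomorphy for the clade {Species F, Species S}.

Character polarity is set by the outgroup: the derived state is whichever differs from the outgroup's state, so for C1 the derived state is '0', and for the remaining characters it is '1'.
C1 (derived state '0') is shared by Species F, Species J, Species K, and Species S — a synapomorphy uniting that clade.
C2 (derived state '1') is shared by Species F and Species S — a synapomorphy uniting that clade.
C3 (derived state '1') is shared by all ingroup taxa — unites the whole ingroup.
C4: derived state '1' in Species S only — an autapomorphy, so it tells us nothing about relationships among taxa.
C5 (derived state '1') is shared by Species F, Species J, and Species S — a synapomorphy uniting that clade.
C6: derived state '1' in Species F only — an autapomorphy, so it tells us nothing about relationships among taxa.
Most parsimonious ingroup topology: (Species E,(((Species F,Species S),Species J),Species K)).
The clade {Species F, Species S} is supported by C2: its derived state '1' occurs in exactly those taxa and in no other taxon (including the outgroup).

C2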